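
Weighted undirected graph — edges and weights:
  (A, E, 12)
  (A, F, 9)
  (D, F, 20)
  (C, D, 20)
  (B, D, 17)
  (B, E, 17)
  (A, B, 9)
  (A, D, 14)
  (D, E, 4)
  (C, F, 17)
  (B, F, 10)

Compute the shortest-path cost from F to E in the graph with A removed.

A few of the F→E routes:
F → B → E: 10 + 17 = 27
F → B → D → E: 10 + 17 + 4 = 31
F → D → E: 20 + 4 = 24
F → C → D → E: 17 + 20 + 4 = 41
The minimum is 24.

24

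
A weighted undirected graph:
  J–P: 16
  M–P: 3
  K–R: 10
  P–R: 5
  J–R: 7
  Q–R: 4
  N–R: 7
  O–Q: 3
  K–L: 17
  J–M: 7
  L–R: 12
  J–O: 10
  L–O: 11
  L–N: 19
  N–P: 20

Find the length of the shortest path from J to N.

Checking several routes:
J → M → P → R → N: 7 + 3 + 5 + 7 = 22
J → R → N: 7 + 7 = 14
J → O → Q → R → N: 10 + 3 + 4 + 7 = 24
Best route has total 14.

14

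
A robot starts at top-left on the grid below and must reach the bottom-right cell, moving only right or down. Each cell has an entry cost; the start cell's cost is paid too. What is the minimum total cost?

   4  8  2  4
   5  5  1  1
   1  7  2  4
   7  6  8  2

Cheapest: [0,0] -> [0,1] -> [0,2] -> [1,2] -> [1,3] -> [2,3] -> [3,3]
  4 + 8 + 2 + 1 + 1 + 4 + 2 = 22
(Top row then right column would cost 25.)

22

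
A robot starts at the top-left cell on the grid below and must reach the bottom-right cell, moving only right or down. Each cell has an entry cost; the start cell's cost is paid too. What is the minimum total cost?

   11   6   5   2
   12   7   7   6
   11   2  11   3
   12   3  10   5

38

Best path: r0c0 → r0c1 → r0c2 → r0c3 → r1c3 → r2c3 → r3c3
Cost: 11 + 6 + 5 + 2 + 6 + 3 + 5 = 38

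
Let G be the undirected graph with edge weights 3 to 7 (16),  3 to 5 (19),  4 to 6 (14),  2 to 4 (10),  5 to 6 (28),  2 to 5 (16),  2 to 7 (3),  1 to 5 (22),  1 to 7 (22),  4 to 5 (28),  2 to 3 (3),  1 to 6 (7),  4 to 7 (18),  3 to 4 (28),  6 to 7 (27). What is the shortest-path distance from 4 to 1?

21

Some routes from 4 to 1:
4 - 2 - 7 - 1: 10 + 3 + 22 = 35
4 - 6 - 1: 14 + 7 = 21
4 - 7 - 1: 18 + 22 = 40
4 - 2 - 7 - 6 - 1: 10 + 3 + 27 + 7 = 47
The minimum is 21.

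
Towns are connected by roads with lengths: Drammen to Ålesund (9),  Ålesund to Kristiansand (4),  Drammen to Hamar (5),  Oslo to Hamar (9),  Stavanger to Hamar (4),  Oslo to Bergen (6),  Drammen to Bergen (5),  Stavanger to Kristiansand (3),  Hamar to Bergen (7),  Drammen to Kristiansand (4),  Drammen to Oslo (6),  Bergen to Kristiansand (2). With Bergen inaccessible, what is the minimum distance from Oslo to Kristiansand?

Routes from Oslo to Kristiansand avoiding Bergen:
Oslo - Drammen - Ålesund - Kristiansand: 6 + 9 + 4 = 19
Oslo - Hamar - Drammen - Ålesund - Kristiansand: 9 + 5 + 9 + 4 = 27
Oslo - Drammen - Hamar - Stavanger - Kristiansand: 6 + 5 + 4 + 3 = 18
Oslo - Drammen - Kristiansand: 6 + 4 = 10
Oslo - Hamar - Stavanger - Kristiansand: 9 + 4 + 3 = 16
Oslo - Hamar - Drammen - Kristiansand: 9 + 5 + 4 = 18
Shortest: 10.

10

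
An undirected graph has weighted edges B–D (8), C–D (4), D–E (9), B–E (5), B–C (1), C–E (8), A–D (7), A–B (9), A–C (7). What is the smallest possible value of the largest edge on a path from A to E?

Some routes from A to E:
A - C - E: max(7, 8) = 8
A - D - C - B - E: max(7, 4, 1, 5) = 7
A - C - B - E: max(7, 1, 5) = 7
A - C - D - B - E: max(7, 4, 8, 5) = 8
A - D - B - E: max(7, 8, 5) = 8
Best route has worst link 7.

7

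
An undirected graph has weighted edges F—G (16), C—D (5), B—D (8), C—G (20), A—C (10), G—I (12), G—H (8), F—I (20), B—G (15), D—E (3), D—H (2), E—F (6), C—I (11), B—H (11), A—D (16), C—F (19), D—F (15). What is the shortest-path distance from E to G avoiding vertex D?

Comparing a few candidate routes:
E→F→G: 6 + 16 = 22
E→F→C→G: 6 + 19 + 20 = 45
E→F→I→G: 6 + 20 + 12 = 38
E→F→C→I→G: 6 + 19 + 11 + 12 = 48
Best route has total 22.

22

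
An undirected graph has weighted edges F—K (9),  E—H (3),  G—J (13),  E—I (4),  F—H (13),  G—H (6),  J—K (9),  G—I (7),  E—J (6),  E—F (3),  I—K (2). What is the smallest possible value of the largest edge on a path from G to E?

6

Some routes from G to E:
G-I-K-J-E: max(7, 2, 9, 6) = 9
G-I-E: max(7, 4) = 7
G-H-E: max(6, 3) = 6
Best route has worst link 6.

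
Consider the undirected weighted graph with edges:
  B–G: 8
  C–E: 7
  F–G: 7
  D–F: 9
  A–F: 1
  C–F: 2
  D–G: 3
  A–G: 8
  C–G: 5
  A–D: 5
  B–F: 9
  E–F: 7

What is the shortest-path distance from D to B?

11

Checking several routes:
D → G → B: 3 + 8 = 11
D → F → B: 9 + 9 = 18
D → A → F → B: 5 + 1 + 9 = 15
D → G → F → B: 3 + 7 + 9 = 19
The minimum is 11.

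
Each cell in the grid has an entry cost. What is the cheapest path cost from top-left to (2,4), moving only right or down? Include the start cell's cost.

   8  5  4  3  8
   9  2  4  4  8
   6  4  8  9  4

Path [0,0] -> [0,1] -> [1,1] -> [1,2] -> [1,3] -> [1,4] -> [2,4]: 8 + 5 + 2 + 4 + 4 + 8 + 4 = 35.
For comparison, the top-then-right route costs 40.

35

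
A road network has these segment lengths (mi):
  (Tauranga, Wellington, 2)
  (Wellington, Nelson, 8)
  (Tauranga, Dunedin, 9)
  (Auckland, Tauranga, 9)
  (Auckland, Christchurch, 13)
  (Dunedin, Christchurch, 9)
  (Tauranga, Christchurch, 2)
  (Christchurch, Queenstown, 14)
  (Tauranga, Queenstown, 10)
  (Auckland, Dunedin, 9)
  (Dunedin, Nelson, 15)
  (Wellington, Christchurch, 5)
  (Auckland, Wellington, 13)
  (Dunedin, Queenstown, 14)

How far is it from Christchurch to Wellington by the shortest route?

Checking several routes:
Christchurch→Wellington: 5
Christchurch→Dunedin→Tauranga→Wellington: 9 + 9 + 2 = 20
Christchurch→Tauranga→Wellington: 2 + 2 = 4
The minimum is 4 mi.

4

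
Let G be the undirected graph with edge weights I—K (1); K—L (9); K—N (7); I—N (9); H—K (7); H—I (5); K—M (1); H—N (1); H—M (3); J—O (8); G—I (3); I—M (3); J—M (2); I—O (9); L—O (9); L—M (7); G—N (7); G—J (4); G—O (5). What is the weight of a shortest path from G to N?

Checking several routes:
G → I → H → N: 3 + 5 + 1 = 9
G → I → K → M → H → N: 3 + 1 + 1 + 3 + 1 = 9
G → N: 7
Best route has total 7.

7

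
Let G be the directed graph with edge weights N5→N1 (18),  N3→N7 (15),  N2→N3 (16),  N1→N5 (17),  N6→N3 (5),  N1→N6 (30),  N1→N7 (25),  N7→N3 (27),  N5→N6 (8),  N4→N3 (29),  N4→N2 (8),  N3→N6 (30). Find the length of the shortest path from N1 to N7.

25

Candidate routes:
N1 → N7: 25
N1 → N5 → N6 → N3 → N7: 17 + 8 + 5 + 15 = 45
N1 → N6 → N3 → N7: 30 + 5 + 15 = 50
The minimum is 25.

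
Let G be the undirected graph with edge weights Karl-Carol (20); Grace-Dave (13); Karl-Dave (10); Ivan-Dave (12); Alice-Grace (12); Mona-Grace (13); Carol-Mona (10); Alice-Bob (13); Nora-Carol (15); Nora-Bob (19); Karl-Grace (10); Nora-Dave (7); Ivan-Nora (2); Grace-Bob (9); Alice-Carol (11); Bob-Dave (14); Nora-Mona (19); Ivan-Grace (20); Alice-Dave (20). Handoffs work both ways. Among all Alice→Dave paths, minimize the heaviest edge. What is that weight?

12

A few of the Alice→Dave routes:
Alice - Grace - Karl - Dave: max(12, 10, 10) = 12
Alice - Bob - Grace - Dave: max(13, 9, 13) = 13
Alice - Bob - Grace - Karl - Dave: max(13, 9, 10, 10) = 13
The minimum achievable maximum is 12.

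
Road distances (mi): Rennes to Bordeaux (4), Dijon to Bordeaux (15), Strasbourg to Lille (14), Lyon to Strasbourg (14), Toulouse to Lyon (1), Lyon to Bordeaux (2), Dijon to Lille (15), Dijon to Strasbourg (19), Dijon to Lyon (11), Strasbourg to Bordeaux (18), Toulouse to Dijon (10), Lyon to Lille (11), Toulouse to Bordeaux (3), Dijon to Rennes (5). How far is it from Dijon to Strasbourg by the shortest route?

19

Checking several routes:
Dijon→Toulouse→Lyon→Strasbourg: 10 + 1 + 14 = 25
Dijon→Lyon→Strasbourg: 11 + 14 = 25
Dijon→Rennes→Bordeaux→Lyon→Strasbourg: 5 + 4 + 2 + 14 = 25
Dijon→Strasbourg: 19
Shortest: 19 mi.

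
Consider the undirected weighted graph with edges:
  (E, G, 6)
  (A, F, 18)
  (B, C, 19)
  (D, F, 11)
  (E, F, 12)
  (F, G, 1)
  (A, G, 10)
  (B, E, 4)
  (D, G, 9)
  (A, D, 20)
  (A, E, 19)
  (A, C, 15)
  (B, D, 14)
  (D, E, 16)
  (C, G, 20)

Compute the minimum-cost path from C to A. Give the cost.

A few of the C→A routes:
C - A: 15
C - B - E - A: 19 + 4 + 19 = 42
C - G - A: 20 + 10 = 30
C - G - F - A: 20 + 1 + 18 = 39
C - B - E - G - A: 19 + 4 + 6 + 10 = 39
Shortest: 15.

15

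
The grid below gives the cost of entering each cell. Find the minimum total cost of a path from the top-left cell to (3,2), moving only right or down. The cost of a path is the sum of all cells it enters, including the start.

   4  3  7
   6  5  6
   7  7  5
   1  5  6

29

Cheapest: r0c0 r0c1 r1c1 r1c2 r2c2 r3c2
  4 + 3 + 5 + 6 + 5 + 6 = 29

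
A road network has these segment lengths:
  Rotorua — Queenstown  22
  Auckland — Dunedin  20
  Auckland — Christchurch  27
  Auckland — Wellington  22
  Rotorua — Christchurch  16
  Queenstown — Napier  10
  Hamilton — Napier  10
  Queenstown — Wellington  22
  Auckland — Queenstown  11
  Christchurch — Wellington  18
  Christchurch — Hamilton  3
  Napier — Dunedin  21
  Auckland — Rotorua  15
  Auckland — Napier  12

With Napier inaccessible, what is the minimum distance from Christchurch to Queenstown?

38

Checking several routes:
Christchurch - Rotorua - Auckland - Queenstown: 16 + 15 + 11 = 42
Christchurch - Auckland - Queenstown: 27 + 11 = 38
Christchurch - Rotorua - Queenstown: 16 + 22 = 38
Christchurch - Wellington - Queenstown: 18 + 22 = 40
Best route has total 38.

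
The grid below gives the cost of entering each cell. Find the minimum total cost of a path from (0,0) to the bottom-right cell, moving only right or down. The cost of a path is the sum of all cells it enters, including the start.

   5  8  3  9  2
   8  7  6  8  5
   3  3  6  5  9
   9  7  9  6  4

40

Path [0,0] -> [1,0] -> [2,0] -> [2,1] -> [2,2] -> [2,3] -> [3,3] -> [3,4]: 5 + 8 + 3 + 3 + 6 + 5 + 6 + 4 = 40.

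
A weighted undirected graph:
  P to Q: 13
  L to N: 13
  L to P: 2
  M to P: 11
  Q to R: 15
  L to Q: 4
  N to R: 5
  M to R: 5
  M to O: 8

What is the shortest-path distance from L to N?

13

Routes from L to N:
L - N: 13
L - Q - R - N: 4 + 15 + 5 = 24
L - P - M - R - N: 2 + 11 + 5 + 5 = 23
L - P - Q - R - N: 2 + 13 + 15 + 5 = 35
L - Q - P - M - R - N: 4 + 13 + 11 + 5 + 5 = 38
Shortest: 13.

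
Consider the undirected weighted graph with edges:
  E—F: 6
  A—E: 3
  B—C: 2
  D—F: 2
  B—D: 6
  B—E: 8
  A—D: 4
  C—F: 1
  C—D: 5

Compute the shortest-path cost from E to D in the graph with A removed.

Paths from E to D avoiding A:
E→F→C→D: 6 + 1 + 5 = 12
E→F→C→B→D: 6 + 1 + 2 + 6 = 15
E→F→D: 6 + 2 = 8
E→B→D: 8 + 6 = 14
E→B→C→F→D: 8 + 2 + 1 + 2 = 13
E→B→C→D: 8 + 2 + 5 = 15
The minimum is 8.

8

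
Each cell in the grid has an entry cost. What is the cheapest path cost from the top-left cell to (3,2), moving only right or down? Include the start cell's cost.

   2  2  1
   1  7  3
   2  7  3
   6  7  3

14

Take (0,0) (0,1) (0,2) (1,2) (2,2) (3,2) for a total of 2 + 2 + 1 + 3 + 3 + 3 = 14.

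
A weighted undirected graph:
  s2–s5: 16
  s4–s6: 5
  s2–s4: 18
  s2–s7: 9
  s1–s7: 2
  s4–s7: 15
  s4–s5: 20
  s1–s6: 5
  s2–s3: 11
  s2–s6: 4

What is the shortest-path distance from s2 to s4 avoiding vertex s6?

18

Candidate routes:
s2→s7→s4: 9 + 15 = 24
s2→s5→s4: 16 + 20 = 36
s2→s4: 18
Shortest: 18.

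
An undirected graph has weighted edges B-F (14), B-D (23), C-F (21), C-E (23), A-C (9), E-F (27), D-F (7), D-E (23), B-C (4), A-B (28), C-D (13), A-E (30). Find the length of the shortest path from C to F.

18

Comparing a few candidate routes:
C→D→F: 13 + 7 = 20
C→E→F: 23 + 27 = 50
C→B→D→F: 4 + 23 + 7 = 34
C→B→F: 4 + 14 = 18
C→D→B→F: 13 + 23 + 14 = 50
C→F: 21
The minimum is 18.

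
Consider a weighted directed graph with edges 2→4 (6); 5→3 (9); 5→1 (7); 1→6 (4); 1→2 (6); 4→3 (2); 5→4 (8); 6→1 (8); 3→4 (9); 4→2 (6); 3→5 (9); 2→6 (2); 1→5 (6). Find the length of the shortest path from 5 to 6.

11

Routes from 5 to 6:
5→1→2→6: 7 + 6 + 2 = 15
5→4→2→6: 8 + 6 + 2 = 16
5→1→6: 7 + 4 = 11
5→3→4→2→6: 9 + 9 + 6 + 2 = 26
The minimum is 11.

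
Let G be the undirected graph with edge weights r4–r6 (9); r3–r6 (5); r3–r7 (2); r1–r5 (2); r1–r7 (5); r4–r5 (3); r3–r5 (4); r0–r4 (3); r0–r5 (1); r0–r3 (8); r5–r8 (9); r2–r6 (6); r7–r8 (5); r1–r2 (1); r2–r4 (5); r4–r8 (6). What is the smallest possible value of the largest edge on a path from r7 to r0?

4

A few of the r7→r0 routes:
r7 - r1 - r2 - r4 - r0: max(5, 1, 5, 3) = 5
r7 - r1 - r5 - r4 - r0: max(5, 2, 3, 3) = 5
r7 - r1 - r5 - r0: max(5, 2, 1) = 5
r7 - r3 - r5 - r0: max(2, 4, 1) = 4
r7 - r1 - r2 - r4 - r5 - r0: max(5, 1, 5, 3, 1) = 5
r7 - r3 - r5 - r4 - r0: max(2, 4, 3, 3) = 4
Smallest bottleneck: 4.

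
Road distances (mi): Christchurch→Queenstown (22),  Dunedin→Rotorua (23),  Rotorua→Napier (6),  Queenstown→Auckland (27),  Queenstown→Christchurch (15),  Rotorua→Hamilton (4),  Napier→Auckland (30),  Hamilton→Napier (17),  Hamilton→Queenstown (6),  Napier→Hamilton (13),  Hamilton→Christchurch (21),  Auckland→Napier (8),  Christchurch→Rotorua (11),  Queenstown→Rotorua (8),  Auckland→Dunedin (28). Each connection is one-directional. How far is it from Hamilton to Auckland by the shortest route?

33

Some routes from Hamilton to Auckland:
Hamilton-Queenstown-Auckland: 6 + 27 = 33
Hamilton-Napier-Auckland: 17 + 30 = 47
Hamilton-Christchurch-Rotorua-Napier-Auckland: 21 + 11 + 6 + 30 = 68
Hamilton-Queenstown-Rotorua-Napier-Auckland: 6 + 8 + 6 + 30 = 50
Shortest: 33 mi.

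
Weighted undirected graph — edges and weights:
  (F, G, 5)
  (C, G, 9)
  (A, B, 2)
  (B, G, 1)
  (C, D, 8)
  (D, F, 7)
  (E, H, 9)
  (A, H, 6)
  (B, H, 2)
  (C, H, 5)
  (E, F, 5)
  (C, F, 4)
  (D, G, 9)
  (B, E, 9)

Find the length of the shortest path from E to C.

Some routes from E to C:
E -> F -> G -> B -> H -> C: 5 + 5 + 1 + 2 + 5 = 18
E -> B -> G -> F -> C: 9 + 1 + 5 + 4 = 19
E -> F -> C: 5 + 4 = 9
E -> H -> C: 9 + 5 = 14
E -> B -> H -> C: 9 + 2 + 5 = 16
E -> B -> G -> C: 9 + 1 + 9 = 19
Best route has total 9.

9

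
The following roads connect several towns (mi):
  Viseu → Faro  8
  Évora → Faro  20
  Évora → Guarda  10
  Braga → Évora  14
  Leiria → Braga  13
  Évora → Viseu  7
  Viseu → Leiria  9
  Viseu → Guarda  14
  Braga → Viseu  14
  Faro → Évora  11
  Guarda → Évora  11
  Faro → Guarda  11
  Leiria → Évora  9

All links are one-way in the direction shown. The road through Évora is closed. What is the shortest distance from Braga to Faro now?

22

Candidate routes:
Braga -> Viseu -> Faro: 14 + 8 = 22
Shortest: 22 mi.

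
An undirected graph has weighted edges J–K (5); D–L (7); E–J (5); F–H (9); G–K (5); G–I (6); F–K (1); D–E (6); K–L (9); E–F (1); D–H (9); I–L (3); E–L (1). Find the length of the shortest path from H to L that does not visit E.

Routes from H to L avoiding E:
H - F - K - G - I - L: 9 + 1 + 5 + 6 + 3 = 24
H - F - K - L: 9 + 1 + 9 = 19
H - D - L: 9 + 7 = 16
The minimum is 16.

16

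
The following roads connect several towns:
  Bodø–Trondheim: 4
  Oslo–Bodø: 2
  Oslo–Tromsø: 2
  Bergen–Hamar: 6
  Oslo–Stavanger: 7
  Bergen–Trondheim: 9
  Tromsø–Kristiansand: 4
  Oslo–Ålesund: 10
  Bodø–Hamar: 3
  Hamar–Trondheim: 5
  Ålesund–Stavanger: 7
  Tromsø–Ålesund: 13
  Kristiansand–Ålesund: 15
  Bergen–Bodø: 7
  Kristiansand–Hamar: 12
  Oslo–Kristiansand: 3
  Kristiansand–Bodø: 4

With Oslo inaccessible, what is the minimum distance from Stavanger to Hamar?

A few of the Stavanger→Hamar routes:
Stavanger -> Ålesund -> Tromsø -> Kristiansand -> Bodø -> Hamar: 7 + 13 + 4 + 4 + 3 = 31
Stavanger -> Ålesund -> Tromsø -> Kristiansand -> Hamar: 7 + 13 + 4 + 12 = 36
Stavanger -> Ålesund -> Kristiansand -> Hamar: 7 + 15 + 12 = 34
Stavanger -> Ålesund -> Tromsø -> Kristiansand -> Bodø -> Trondheim -> Hamar: 7 + 13 + 4 + 4 + 4 + 5 = 37
Stavanger -> Ålesund -> Kristiansand -> Bodø -> Hamar: 7 + 15 + 4 + 3 = 29
Stavanger -> Ålesund -> Kristiansand -> Bodø -> Trondheim -> Hamar: 7 + 15 + 4 + 4 + 5 = 35
Shortest: 29.

29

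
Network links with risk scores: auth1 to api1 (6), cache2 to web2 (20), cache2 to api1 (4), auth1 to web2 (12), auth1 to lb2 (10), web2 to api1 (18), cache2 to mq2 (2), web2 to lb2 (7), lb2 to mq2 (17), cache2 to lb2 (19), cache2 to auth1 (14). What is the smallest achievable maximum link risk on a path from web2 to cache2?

A few of the web2→cache2 routes:
web2 - lb2 - auth1 - cache2: max(7, 10, 14) = 14
web2 - auth1 - cache2: max(12, 14) = 14
web2 - auth1 - api1 - cache2: max(12, 6, 4) = 12
web2 - lb2 - auth1 - api1 - cache2: max(7, 10, 6, 4) = 10
web2 - lb2 - mq2 - cache2: max(7, 17, 2) = 17
The minimum achievable maximum is 10.

10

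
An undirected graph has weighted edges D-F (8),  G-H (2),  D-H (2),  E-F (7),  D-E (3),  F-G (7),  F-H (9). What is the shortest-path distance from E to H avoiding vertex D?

16

Candidate routes:
E→F→H: 7 + 9 = 16
E→F→G→H: 7 + 7 + 2 = 16
Best route has total 16.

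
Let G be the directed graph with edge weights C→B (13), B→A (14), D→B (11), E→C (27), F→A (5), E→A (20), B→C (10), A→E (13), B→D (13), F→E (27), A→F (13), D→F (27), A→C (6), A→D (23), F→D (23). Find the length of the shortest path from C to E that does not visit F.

40

Routes from C to E avoiding F:
C - B - A - E: 13 + 14 + 13 = 40
Best route has total 40.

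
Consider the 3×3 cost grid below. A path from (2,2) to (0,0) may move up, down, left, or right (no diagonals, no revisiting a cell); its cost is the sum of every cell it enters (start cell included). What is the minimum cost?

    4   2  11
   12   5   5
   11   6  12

Take (2,2) -> (1,2) -> (1,1) -> (0,1) -> (0,0) for a total of 12 + 5 + 5 + 2 + 4 = 28.

28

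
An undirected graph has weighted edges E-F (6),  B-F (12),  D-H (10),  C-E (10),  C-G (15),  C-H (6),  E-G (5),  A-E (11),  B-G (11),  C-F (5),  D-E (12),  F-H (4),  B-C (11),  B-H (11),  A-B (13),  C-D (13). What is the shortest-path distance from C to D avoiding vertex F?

13

Comparing a few candidate routes:
C - D: 13
C - E - D: 10 + 12 = 22
C - G - E - D: 15 + 5 + 12 = 32
C - B - H - D: 11 + 11 + 10 = 32
C - H - D: 6 + 10 = 16
The minimum is 13.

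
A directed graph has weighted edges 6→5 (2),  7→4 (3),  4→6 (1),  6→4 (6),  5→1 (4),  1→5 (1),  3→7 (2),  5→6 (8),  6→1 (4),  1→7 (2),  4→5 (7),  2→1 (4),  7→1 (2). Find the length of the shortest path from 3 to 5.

Routes from 3 to 5:
3-7-1-5: 2 + 2 + 1 = 5
3-7-4-6-1-5: 2 + 3 + 1 + 4 + 1 = 11
3-7-4-5: 2 + 3 + 7 = 12
3-7-4-6-5: 2 + 3 + 1 + 2 = 8
Shortest: 5.

5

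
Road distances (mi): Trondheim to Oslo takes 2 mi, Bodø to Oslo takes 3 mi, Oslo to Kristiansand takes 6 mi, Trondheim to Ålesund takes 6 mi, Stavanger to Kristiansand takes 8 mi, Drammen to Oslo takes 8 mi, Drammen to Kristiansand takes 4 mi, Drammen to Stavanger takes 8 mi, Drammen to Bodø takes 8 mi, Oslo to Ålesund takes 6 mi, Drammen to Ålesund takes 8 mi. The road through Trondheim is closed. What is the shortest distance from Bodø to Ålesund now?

9

Comparing a few candidate routes:
Bodø → Oslo → Drammen → Ålesund: 3 + 8 + 8 = 19
Bodø → Drammen → Ålesund: 8 + 8 = 16
Bodø → Oslo → Ålesund: 3 + 6 = 9
Best route has total 9 mi.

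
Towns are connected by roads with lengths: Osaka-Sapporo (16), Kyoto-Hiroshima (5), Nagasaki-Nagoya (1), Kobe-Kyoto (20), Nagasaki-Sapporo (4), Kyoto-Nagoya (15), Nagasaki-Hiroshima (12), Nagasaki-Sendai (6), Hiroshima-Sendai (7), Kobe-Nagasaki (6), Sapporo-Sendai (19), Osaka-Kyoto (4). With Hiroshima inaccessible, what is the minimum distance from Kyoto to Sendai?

22

Checking several routes:
Kyoto→Osaka→Sapporo→Nagasaki→Sendai: 4 + 16 + 4 + 6 = 30
Kyoto→Nagoya→Nagasaki→Sendai: 15 + 1 + 6 = 22
Kyoto→Nagoya→Nagasaki→Sapporo→Sendai: 15 + 1 + 4 + 19 = 39
Kyoto→Kobe→Nagasaki→Sendai: 20 + 6 + 6 = 32
Kyoto→Osaka→Sapporo→Sendai: 4 + 16 + 19 = 39
Shortest: 22.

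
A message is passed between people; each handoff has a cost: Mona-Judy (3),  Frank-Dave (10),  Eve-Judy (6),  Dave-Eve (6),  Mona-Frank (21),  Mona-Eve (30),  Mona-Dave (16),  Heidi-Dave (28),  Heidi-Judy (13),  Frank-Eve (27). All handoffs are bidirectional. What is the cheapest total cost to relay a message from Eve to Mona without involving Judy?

22

Candidate routes:
Eve - Dave - Mona: 6 + 16 = 22
Eve - Dave - Frank - Mona: 6 + 10 + 21 = 37
Eve - Frank - Mona: 27 + 21 = 48
Eve - Mona: 30
Eve - Frank - Dave - Mona: 27 + 10 + 16 = 53
The minimum is 22.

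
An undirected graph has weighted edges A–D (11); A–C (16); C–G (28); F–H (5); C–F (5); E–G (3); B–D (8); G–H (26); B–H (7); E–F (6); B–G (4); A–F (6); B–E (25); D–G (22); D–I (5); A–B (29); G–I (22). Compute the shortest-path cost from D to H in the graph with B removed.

22

Some routes from D to H avoiding B:
D -> A -> C -> F -> H: 11 + 16 + 5 + 5 = 37
D -> A -> F -> H: 11 + 6 + 5 = 22
D -> G -> E -> F -> H: 22 + 3 + 6 + 5 = 36
Best route has total 22.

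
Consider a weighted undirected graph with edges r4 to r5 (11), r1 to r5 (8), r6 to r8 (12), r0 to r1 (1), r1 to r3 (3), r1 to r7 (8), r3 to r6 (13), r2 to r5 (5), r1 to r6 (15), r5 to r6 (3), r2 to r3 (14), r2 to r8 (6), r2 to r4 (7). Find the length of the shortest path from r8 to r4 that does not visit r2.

26

Paths from r8 to r4 avoiding r2:
r8 -> r6 -> r5 -> r4: 12 + 3 + 11 = 26
r8 -> r6 -> r1 -> r5 -> r4: 12 + 15 + 8 + 11 = 46
r8 -> r6 -> r3 -> r1 -> r5 -> r4: 12 + 13 + 3 + 8 + 11 = 47
The minimum is 26.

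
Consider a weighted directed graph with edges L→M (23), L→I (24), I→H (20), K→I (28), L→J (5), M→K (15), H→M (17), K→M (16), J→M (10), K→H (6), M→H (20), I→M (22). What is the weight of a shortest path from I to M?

Candidate routes:
I-M: 22
I-H-M: 20 + 17 = 37
Best route has total 22.

22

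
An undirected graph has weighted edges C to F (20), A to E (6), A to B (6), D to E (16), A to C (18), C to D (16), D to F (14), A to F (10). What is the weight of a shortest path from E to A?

Candidate routes:
E -> D -> F -> A: 16 + 14 + 10 = 40
E -> D -> C -> F -> A: 16 + 16 + 20 + 10 = 62
E -> A: 6
E -> D -> F -> C -> A: 16 + 14 + 20 + 18 = 68
E -> D -> C -> A: 16 + 16 + 18 = 50
Best route has total 6.

6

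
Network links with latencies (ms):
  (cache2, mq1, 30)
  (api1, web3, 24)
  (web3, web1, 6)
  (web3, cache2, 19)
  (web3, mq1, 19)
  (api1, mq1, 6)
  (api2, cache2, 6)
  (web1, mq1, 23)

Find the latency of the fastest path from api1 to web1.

29

Comparing a few candidate routes:
api1 → mq1 → web3 → web1: 6 + 19 + 6 = 31
api1 → mq1 → cache2 → web3 → web1: 6 + 30 + 19 + 6 = 61
api1 → web3 → web1: 24 + 6 = 30
api1 → mq1 → web1: 6 + 23 = 29
Shortest: 29 ms.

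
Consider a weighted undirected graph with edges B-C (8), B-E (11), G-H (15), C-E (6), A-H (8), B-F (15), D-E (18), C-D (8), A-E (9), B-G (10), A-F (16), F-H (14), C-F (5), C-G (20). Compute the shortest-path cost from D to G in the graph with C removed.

39

Comparing a few candidate routes:
D - E - A - H - G: 18 + 9 + 8 + 15 = 50
D - E - B - F - H - G: 18 + 11 + 15 + 14 + 15 = 73
D - E - A - F - B - G: 18 + 9 + 16 + 15 + 10 = 68
D - E - B - G: 18 + 11 + 10 = 39
D - E - A - F - H - G: 18 + 9 + 16 + 14 + 15 = 72
D - E - A - H - F - B - G: 18 + 9 + 8 + 14 + 15 + 10 = 74
Shortest: 39.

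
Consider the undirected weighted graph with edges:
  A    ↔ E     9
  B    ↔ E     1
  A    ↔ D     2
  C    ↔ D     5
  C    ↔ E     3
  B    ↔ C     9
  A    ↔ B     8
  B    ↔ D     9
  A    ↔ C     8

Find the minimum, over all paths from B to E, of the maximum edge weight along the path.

1

Some routes from B to E:
B - A - C - E: max(8, 8, 3) = 8
B - E: max(1) = 1
B - A - D - C - E: max(8, 2, 5, 3) = 8
Smallest bottleneck: 1.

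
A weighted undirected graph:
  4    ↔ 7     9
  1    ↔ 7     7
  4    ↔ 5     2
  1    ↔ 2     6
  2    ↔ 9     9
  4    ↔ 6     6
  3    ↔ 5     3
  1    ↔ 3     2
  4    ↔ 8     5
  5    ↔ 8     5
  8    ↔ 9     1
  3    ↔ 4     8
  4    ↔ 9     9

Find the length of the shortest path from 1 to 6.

13

Checking several routes:
1-3-5-4-6: 2 + 3 + 2 + 6 = 13
1-3-4-6: 2 + 8 + 6 = 16
1-3-5-8-4-6: 2 + 3 + 5 + 5 + 6 = 21
Best route has total 13.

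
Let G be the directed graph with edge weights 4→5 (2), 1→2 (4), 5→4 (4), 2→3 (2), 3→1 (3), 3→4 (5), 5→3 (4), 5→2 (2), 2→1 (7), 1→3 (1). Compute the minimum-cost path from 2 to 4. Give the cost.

7

Candidate routes:
2 -> 3 -> 4: 2 + 5 = 7
2 -> 1 -> 3 -> 4: 7 + 1 + 5 = 13
Shortest: 7.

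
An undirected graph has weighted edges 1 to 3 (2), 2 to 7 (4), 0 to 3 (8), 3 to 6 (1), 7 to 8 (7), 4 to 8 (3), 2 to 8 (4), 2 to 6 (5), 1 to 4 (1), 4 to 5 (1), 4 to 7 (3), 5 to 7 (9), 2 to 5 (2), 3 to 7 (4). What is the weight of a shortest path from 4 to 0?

Comparing a few candidate routes:
4-5-2-7-3-0: 1 + 2 + 4 + 4 + 8 = 19
4-5-2-6-3-0: 1 + 2 + 5 + 1 + 8 = 17
4-7-3-0: 3 + 4 + 8 = 15
4-1-3-0: 1 + 2 + 8 = 11
4-8-2-6-3-0: 3 + 4 + 5 + 1 + 8 = 21
Best route has total 11.

11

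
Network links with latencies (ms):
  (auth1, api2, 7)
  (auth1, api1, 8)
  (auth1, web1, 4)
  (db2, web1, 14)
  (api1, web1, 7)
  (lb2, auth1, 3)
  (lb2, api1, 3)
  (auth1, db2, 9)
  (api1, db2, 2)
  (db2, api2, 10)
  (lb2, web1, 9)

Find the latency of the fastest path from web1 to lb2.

7

Comparing a few candidate routes:
web1→auth1→lb2: 4 + 3 = 7
web1→lb2: 9
web1→auth1→db2→api1→lb2: 4 + 9 + 2 + 3 = 18
web1→api1→lb2: 7 + 3 = 10
web1→auth1→api1→lb2: 4 + 8 + 3 = 15
The minimum is 7 ms.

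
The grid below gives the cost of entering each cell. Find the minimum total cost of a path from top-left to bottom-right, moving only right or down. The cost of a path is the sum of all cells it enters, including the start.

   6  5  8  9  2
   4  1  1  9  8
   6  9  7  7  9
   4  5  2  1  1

Path r0c0 r1c0 r1c1 r1c2 r2c2 r3c2 r3c3 r3c4: 6 + 4 + 1 + 1 + 7 + 2 + 1 + 1 = 23.

23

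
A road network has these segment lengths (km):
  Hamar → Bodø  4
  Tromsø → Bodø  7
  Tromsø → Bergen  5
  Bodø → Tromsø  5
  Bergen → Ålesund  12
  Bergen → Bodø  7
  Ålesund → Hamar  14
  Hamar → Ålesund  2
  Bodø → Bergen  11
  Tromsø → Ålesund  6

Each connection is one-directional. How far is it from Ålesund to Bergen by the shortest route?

28

Candidate routes:
Ålesund - Hamar - Bodø - Tromsø - Bergen: 14 + 4 + 5 + 5 = 28
Ålesund - Hamar - Bodø - Bergen: 14 + 4 + 11 = 29
Best route has total 28 km.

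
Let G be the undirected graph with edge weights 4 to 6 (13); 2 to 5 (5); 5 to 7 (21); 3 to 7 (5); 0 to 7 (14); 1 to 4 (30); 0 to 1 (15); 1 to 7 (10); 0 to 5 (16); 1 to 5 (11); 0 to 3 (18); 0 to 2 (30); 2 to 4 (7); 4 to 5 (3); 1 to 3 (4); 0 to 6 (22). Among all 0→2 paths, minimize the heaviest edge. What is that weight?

14

Checking several routes:
0 -> 7 -> 3 -> 1 -> 5 -> 2: max(14, 5, 4, 11, 5) = 14
0 -> 7 -> 1 -> 5 -> 4 -> 2: max(14, 10, 11, 3, 7) = 14
0 -> 7 -> 3 -> 1 -> 5 -> 4 -> 2: max(14, 5, 4, 11, 3, 7) = 14
The minimum achievable maximum is 14.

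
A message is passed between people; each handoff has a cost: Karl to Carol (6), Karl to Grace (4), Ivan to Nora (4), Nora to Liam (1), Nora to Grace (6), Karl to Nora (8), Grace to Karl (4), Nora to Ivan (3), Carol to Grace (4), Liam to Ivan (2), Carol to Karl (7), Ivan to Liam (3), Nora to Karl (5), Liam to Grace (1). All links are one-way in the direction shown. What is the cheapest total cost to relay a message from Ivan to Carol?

Paths from Ivan to Carol:
Ivan -> Nora -> Grace -> Karl -> Carol: 4 + 6 + 4 + 6 = 20
Ivan -> Nora -> Liam -> Grace -> Karl -> Carol: 4 + 1 + 1 + 4 + 6 = 16
Ivan -> Liam -> Grace -> Karl -> Carol: 3 + 1 + 4 + 6 = 14
Ivan -> Nora -> Karl -> Carol: 4 + 5 + 6 = 15
Best route has total 14.

14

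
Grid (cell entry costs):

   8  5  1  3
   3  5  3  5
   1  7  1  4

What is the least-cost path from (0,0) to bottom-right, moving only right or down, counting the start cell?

Best path: [0,0] → [0,1] → [0,2] → [1,2] → [2,2] → [2,3]
Cost: 8 + 5 + 1 + 3 + 1 + 4 = 22
(Top row then right column would cost 26.)

22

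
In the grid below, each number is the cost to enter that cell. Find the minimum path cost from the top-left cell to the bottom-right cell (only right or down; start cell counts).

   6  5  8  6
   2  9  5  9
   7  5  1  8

Path [0,0] -> [1,0] -> [2,0] -> [2,1] -> [2,2] -> [2,3]: 6 + 2 + 7 + 5 + 1 + 8 = 29.
(Top row then right column would cost 42.)

29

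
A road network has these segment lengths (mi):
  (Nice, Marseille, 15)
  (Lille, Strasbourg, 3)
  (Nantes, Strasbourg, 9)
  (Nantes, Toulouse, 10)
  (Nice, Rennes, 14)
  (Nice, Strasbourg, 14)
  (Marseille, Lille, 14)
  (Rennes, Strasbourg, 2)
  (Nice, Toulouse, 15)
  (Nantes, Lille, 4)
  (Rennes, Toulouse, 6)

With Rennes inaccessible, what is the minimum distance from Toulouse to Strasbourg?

Some routes from Toulouse to Strasbourg avoiding Rennes:
Toulouse - Nantes - Lille - Strasbourg: 10 + 4 + 3 = 17
Toulouse - Nice - Strasbourg: 15 + 14 = 29
Toulouse - Nantes - Strasbourg: 10 + 9 = 19
Best route has total 17 mi.

17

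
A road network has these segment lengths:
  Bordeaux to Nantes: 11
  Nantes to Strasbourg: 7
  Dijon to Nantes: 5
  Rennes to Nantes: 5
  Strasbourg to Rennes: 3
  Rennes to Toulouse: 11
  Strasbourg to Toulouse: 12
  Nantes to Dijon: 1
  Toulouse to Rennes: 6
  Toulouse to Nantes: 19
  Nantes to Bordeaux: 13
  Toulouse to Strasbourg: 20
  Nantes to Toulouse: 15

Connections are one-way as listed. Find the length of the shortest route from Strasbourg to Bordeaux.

Candidate routes:
Strasbourg-Rennes-Nantes-Bordeaux: 3 + 5 + 13 = 21
Strasbourg-Rennes-Toulouse-Nantes-Bordeaux: 3 + 11 + 19 + 13 = 46
Strasbourg-Toulouse-Nantes-Bordeaux: 12 + 19 + 13 = 44
Strasbourg-Toulouse-Rennes-Nantes-Bordeaux: 12 + 6 + 5 + 13 = 36
The minimum is 21.

21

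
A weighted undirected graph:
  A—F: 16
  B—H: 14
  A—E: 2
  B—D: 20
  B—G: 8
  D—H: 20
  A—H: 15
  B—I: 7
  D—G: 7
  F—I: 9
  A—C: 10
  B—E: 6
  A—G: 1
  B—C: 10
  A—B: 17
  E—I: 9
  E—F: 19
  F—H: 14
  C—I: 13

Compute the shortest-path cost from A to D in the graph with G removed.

A few of the A→D routes:
A→E→B→D: 2 + 6 + 20 = 28
A→E→I→B→D: 2 + 9 + 7 + 20 = 38
A→E→B→H→D: 2 + 6 + 14 + 20 = 42
A→C→B→D: 10 + 10 + 20 = 40
A→B→D: 17 + 20 = 37
A→H→D: 15 + 20 = 35
Shortest: 28.

28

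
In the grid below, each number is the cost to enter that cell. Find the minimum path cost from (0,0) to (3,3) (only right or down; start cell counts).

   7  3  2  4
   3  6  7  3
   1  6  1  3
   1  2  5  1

Cheapest: [0,0]→[1,0]→[2,0]→[3,0]→[3,1]→[3,2]→[3,3]
  7 + 3 + 1 + 1 + 2 + 5 + 1 = 20
For comparison, the top-then-right route costs 23.

20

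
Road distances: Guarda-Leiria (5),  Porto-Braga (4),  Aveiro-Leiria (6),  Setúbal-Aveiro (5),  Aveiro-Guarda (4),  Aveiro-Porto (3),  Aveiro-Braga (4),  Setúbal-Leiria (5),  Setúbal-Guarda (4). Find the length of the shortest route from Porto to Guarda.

Checking several routes:
Porto → Aveiro → Guarda: 3 + 4 = 7
Porto → Aveiro → Leiria → Guarda: 3 + 6 + 5 = 14
Porto → Braga → Aveiro → Guarda: 4 + 4 + 4 = 12
Porto → Braga → Aveiro → Setúbal → Guarda: 4 + 4 + 5 + 4 = 17
Porto → Aveiro → Leiria → Setúbal → Guarda: 3 + 6 + 5 + 4 = 18
Porto → Aveiro → Setúbal → Guarda: 3 + 5 + 4 = 12
Shortest: 7.

7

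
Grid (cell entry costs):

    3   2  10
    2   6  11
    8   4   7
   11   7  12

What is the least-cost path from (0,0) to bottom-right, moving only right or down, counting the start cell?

Take (0,0) → (0,1) → (1,1) → (2,1) → (2,2) → (3,2) for a total of 3 + 2 + 6 + 4 + 7 + 12 = 34.
For comparison, the top-then-right route costs 45.

34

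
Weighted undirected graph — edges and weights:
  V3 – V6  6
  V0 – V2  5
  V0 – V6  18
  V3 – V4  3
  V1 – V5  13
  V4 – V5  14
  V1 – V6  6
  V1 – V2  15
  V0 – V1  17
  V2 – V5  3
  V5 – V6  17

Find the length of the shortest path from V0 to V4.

22

Comparing a few candidate routes:
V0 - V2 - V1 - V6 - V3 - V4: 5 + 15 + 6 + 6 + 3 = 35
V0 - V2 - V5 - V6 - V3 - V4: 5 + 3 + 17 + 6 + 3 = 34
V0 - V2 - V5 - V4: 5 + 3 + 14 = 22
V0 - V1 - V6 - V3 - V4: 17 + 6 + 6 + 3 = 32
V0 - V6 - V3 - V4: 18 + 6 + 3 = 27
The minimum is 22.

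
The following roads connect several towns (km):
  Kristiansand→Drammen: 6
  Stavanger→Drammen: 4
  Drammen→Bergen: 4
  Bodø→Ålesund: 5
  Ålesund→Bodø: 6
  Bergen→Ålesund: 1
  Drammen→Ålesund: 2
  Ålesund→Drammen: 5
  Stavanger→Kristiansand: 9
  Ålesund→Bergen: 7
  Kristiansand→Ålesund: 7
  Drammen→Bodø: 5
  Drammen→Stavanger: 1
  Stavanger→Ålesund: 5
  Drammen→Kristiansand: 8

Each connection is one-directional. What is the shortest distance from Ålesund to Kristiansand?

Routes from Ålesund to Kristiansand:
Ålesund-Drammen-Kristiansand: 5 + 8 = 13
Ålesund-Drammen-Stavanger-Kristiansand: 5 + 1 + 9 = 15
Best route has total 13 km.

13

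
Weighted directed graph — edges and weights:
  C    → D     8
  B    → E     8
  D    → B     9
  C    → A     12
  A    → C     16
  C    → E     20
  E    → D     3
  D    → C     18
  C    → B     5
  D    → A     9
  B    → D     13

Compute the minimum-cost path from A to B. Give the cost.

21

Paths from A to B:
A-C-B: 16 + 5 = 21
A-C-D-B: 16 + 8 + 9 = 33
A-C-E-D-B: 16 + 20 + 3 + 9 = 48
Shortest: 21.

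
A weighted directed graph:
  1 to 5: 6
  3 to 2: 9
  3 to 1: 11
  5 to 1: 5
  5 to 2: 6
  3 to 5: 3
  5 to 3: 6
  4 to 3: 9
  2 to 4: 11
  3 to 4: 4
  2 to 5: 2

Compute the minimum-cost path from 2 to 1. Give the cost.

7

Routes from 2 to 1:
2 → 5 → 1: 2 + 5 = 7
2 → 4 → 3 → 5 → 1: 11 + 9 + 3 + 5 = 28
2 → 4 → 3 → 1: 11 + 9 + 11 = 31
2 → 5 → 3 → 1: 2 + 6 + 11 = 19
The minimum is 7.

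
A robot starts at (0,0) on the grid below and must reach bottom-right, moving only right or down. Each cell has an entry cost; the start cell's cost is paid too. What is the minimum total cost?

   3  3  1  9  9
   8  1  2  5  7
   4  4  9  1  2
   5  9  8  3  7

Path (0,0) (0,1) (0,2) (1,2) (1,3) (2,3) (2,4) (3,4): 3 + 3 + 1 + 2 + 5 + 1 + 2 + 7 = 24.
(Top row then right column would cost 41.)

24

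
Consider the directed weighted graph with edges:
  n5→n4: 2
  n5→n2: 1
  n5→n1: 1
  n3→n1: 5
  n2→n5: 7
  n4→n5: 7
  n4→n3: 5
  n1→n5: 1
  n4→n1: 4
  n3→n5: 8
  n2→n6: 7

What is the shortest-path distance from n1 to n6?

9

Candidate routes:
n1 → n5 → n2 → n6: 1 + 1 + 7 = 9
Shortest: 9.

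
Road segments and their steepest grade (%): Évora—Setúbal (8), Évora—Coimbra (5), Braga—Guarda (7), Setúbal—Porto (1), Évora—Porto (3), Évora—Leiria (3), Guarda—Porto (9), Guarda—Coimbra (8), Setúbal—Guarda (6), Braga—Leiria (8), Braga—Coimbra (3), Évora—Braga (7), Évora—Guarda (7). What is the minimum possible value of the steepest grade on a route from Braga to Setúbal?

Comparing a few candidate routes:
Braga - Coimbra - Évora - Porto - Setúbal: max(3, 5, 3, 1) = 5
Braga - Guarda - Setúbal: max(7, 6) = 7
Braga - Guarda - Évora - Porto - Setúbal: max(7, 7, 3, 1) = 7
Braga - Coimbra - Évora - Guarda - Setúbal: max(3, 5, 7, 6) = 7
The minimum achievable maximum is 5%.

5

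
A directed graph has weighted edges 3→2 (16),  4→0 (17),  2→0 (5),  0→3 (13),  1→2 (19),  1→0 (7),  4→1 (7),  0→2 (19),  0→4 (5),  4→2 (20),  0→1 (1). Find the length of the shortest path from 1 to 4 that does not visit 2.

Routes from 1 to 4 avoiding 2:
1-0-4: 7 + 5 = 12
Shortest: 12.

12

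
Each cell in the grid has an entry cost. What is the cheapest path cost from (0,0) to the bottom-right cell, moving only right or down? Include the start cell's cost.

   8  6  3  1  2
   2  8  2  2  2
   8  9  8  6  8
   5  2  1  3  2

Take [0,0] -> [0,1] -> [0,2] -> [0,3] -> [1,3] -> [2,3] -> [3,3] -> [3,4] for a total of 8 + 6 + 3 + 1 + 2 + 6 + 3 + 2 = 31.
(Top row then right column would cost 32.)

31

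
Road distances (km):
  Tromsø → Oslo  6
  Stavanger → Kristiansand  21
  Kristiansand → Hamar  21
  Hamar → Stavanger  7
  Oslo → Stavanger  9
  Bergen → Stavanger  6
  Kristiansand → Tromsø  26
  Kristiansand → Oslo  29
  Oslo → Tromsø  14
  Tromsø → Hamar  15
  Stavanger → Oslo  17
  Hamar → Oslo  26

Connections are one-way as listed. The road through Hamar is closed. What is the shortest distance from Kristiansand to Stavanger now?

38

Candidate routes:
Kristiansand → Oslo → Stavanger: 29 + 9 = 38
Kristiansand → Tromsø → Oslo → Stavanger: 26 + 6 + 9 = 41
Best route has total 38 km.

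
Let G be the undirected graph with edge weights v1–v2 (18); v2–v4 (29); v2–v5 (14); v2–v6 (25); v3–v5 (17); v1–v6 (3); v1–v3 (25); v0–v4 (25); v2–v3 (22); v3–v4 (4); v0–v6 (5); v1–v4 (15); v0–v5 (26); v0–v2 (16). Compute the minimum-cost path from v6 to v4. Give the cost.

18

Comparing a few candidate routes:
v6 → v1 → v4: 3 + 15 = 18
v6 → v1 → v2 → v3 → v4: 3 + 18 + 22 + 4 = 47
v6 → v1 → v3 → v4: 3 + 25 + 4 = 32
v6 → v0 → v2 → v3 → v4: 5 + 16 + 22 + 4 = 47
v6 → v1 → v2 → v4: 3 + 18 + 29 = 50
v6 → v0 → v4: 5 + 25 = 30
Shortest: 18.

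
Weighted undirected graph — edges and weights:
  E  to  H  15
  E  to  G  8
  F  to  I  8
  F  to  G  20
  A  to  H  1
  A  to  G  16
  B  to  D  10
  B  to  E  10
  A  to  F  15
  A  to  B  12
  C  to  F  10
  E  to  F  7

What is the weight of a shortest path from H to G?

Some routes from H to G:
H - A - G: 1 + 16 = 17
H - A - F - G: 1 + 15 + 20 = 36
H - A - B - E - G: 1 + 12 + 10 + 8 = 31
H - E - F - G: 15 + 7 + 20 = 42
H - E - G: 15 + 8 = 23
H - A - F - E - G: 1 + 15 + 7 + 8 = 31
Best route has total 17.

17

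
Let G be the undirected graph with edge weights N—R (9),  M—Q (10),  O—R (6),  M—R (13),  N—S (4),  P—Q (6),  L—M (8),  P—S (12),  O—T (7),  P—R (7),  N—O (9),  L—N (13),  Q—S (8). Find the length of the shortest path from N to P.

Checking several routes:
N→O→R→P: 9 + 6 + 7 = 22
N→S→Q→P: 4 + 8 + 6 = 18
N→S→P: 4 + 12 = 16
N→R→P: 9 + 7 = 16
N→L→M→Q→P: 13 + 8 + 10 + 6 = 37
The minimum is 16.

16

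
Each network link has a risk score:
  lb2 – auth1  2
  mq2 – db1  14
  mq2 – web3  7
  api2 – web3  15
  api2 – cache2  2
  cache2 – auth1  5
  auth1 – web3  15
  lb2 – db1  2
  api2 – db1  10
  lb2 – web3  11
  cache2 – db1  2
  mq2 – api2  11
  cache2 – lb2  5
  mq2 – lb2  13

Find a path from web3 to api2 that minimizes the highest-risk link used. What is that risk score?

11

Comparing a few candidate routes:
web3 - lb2 - cache2 - db1 - api2: max(11, 5, 2, 10) = 11
web3 - lb2 - auth1 - cache2 - db1 - api2: max(11, 2, 5, 2, 10) = 11
web3 - lb2 - db1 - cache2 - api2: max(11, 2, 2, 2) = 11
web3 - lb2 - cache2 - api2: max(11, 5, 2) = 11
web3 - lb2 - db1 - api2: max(11, 2, 10) = 11
web3 - mq2 - api2: max(7, 11) = 11
The minimum achievable maximum is 11.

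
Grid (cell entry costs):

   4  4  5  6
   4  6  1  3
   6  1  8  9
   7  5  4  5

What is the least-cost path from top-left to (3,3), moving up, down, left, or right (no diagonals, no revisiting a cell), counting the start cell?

Cheapest: (0,0) → (0,1) → (1,1) → (2,1) → (3,1) → (3,2) → (3,3)
  4 + 4 + 6 + 1 + 5 + 4 + 5 = 29

29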